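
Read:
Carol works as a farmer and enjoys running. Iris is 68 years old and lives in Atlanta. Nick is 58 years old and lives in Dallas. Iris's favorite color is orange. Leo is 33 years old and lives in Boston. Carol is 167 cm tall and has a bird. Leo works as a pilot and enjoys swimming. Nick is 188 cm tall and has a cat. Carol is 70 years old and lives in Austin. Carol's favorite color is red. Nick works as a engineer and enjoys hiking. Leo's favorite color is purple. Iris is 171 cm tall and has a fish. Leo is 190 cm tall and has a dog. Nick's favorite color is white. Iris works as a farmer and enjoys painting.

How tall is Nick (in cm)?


Nick is 188 cm tall

188


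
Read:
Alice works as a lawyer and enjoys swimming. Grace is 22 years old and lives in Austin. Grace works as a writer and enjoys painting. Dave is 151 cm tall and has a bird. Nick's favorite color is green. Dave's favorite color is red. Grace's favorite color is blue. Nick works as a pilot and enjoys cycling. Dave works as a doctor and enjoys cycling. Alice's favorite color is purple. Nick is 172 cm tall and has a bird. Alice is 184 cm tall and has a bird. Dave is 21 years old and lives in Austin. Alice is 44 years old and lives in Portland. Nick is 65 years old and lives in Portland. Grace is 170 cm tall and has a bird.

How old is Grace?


Grace is 22 years old

22


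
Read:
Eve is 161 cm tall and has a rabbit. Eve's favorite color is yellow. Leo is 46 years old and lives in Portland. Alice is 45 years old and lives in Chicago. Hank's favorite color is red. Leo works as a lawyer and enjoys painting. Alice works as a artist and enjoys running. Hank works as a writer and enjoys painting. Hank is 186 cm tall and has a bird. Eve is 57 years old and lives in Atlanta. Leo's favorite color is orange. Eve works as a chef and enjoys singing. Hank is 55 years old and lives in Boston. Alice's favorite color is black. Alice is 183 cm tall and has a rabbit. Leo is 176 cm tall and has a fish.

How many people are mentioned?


People: Leo, Alice, Hank, Eve. Count = 4

4


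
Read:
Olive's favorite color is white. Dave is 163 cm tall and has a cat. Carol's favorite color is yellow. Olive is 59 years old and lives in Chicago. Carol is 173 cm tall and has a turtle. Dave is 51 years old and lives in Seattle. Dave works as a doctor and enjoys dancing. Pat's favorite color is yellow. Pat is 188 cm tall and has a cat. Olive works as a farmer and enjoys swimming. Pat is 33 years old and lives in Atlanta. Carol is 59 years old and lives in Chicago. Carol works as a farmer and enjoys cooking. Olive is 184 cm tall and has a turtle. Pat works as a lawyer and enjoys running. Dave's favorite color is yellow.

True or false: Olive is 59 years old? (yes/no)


Olive is actually 59. yes

yes


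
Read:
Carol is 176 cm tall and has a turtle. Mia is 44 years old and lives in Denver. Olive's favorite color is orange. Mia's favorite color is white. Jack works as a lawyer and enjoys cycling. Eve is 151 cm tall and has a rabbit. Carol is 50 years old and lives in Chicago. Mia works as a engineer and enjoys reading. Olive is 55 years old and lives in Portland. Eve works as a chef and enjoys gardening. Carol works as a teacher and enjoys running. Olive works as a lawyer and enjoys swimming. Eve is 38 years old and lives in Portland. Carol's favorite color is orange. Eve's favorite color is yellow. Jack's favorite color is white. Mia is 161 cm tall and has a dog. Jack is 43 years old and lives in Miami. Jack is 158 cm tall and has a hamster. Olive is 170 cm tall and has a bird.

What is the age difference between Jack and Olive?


|43 - 55| = 12

12


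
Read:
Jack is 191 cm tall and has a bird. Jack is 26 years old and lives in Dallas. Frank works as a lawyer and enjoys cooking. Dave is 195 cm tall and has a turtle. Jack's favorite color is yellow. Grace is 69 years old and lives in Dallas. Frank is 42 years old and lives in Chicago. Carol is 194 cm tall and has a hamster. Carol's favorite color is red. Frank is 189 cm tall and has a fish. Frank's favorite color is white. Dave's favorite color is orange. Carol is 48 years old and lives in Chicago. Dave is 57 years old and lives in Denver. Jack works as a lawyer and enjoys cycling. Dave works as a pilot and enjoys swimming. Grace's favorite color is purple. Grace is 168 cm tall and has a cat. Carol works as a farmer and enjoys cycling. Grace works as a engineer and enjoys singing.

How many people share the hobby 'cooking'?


Count: 1

1


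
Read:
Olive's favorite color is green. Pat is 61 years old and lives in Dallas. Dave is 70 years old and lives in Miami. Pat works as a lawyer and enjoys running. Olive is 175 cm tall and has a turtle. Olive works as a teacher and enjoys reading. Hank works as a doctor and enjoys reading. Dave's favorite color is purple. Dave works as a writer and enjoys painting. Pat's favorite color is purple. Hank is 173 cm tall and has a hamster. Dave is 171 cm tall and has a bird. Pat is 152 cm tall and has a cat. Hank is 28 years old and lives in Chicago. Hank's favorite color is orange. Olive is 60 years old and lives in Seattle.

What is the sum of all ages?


70+60+28+61 = 219

219


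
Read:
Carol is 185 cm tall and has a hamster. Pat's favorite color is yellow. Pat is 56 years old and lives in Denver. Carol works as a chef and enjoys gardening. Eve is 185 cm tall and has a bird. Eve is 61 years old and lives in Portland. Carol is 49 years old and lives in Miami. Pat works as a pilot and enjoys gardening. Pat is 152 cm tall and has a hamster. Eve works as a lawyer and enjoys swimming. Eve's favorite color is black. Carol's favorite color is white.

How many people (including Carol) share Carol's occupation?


Carol is a chef. Count = 1

1


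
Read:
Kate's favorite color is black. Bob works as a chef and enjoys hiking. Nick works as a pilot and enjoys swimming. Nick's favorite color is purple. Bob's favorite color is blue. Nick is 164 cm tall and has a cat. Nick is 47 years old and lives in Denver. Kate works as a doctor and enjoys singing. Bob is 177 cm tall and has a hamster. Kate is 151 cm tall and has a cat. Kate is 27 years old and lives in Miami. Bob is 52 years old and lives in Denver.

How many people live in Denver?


Count in Denver: 2

2


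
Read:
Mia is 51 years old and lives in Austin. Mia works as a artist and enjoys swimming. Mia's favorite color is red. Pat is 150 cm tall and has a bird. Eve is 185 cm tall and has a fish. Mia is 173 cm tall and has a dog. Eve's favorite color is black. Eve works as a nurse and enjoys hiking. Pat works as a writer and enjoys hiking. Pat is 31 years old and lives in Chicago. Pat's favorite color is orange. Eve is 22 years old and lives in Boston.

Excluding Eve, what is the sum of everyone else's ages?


Sum (excluding Eve): 82

82


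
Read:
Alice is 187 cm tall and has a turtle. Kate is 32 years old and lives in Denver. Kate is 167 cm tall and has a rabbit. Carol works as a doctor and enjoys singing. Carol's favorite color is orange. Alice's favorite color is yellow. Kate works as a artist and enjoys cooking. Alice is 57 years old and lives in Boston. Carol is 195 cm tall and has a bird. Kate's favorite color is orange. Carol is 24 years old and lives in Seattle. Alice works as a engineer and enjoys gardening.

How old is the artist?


The artist is Kate, age 32

32


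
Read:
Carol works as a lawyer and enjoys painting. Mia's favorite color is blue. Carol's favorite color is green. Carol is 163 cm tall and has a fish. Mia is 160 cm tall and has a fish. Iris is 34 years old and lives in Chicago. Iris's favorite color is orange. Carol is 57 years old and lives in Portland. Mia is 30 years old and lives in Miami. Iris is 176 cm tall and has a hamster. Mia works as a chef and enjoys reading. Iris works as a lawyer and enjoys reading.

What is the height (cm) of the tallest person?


Tallest: Iris at 176 cm

176


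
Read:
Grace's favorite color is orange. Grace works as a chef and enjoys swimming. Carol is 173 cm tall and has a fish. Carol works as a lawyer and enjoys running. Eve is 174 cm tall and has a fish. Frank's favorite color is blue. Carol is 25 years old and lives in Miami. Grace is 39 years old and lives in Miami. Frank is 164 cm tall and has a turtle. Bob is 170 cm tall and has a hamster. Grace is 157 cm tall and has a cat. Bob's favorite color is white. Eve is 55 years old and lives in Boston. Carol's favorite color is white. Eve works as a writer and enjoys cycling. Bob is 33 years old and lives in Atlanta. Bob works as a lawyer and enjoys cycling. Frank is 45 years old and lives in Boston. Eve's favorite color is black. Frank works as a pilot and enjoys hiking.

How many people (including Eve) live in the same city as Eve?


Eve lives in Boston. Count = 2

2


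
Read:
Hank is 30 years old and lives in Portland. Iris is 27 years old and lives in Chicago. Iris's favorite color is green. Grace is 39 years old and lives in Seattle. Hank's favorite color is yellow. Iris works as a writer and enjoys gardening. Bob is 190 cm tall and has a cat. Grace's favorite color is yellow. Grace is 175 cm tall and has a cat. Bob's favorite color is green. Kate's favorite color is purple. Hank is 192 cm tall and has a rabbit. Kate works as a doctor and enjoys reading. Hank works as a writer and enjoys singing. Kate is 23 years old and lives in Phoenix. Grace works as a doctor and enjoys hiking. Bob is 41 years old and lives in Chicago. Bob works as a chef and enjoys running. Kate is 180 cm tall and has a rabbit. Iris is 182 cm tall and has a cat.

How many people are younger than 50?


Filter: 5

5


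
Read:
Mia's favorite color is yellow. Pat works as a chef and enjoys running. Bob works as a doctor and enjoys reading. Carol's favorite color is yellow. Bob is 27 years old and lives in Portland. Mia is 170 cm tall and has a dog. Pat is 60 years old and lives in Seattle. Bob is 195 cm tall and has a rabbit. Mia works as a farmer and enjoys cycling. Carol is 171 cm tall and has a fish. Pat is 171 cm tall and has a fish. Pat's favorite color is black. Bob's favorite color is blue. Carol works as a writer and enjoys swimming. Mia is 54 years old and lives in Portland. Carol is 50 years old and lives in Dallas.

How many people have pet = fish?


Count: 2

2


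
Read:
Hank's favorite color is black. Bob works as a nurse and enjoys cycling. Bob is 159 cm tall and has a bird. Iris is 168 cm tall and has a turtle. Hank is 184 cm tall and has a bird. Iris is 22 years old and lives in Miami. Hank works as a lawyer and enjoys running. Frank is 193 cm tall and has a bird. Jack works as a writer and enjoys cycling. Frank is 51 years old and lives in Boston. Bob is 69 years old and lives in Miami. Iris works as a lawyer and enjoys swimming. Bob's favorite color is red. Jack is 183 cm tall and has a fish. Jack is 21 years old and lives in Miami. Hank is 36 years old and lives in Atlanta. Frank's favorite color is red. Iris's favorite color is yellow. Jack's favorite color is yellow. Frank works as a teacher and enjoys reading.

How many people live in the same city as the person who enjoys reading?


Person with hobby reading is Frank, city Boston. Count = 1

1


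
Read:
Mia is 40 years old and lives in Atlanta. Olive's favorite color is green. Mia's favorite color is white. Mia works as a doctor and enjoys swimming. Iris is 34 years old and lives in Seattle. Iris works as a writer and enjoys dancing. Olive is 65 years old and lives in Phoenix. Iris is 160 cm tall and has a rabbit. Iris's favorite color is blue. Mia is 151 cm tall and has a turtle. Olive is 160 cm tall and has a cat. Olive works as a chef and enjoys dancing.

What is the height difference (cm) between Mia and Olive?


|151 - 160| = 9

9


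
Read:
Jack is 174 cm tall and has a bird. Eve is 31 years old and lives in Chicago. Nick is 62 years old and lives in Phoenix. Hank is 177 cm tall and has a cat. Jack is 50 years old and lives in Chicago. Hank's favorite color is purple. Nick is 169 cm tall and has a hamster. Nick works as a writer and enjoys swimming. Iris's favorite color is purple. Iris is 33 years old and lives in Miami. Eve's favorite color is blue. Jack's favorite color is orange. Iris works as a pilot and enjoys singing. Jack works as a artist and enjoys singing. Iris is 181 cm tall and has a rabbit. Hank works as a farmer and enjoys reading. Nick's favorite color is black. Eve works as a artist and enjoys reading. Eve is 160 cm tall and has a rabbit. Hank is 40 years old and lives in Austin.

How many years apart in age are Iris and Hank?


33 vs 40, diff = 7

7


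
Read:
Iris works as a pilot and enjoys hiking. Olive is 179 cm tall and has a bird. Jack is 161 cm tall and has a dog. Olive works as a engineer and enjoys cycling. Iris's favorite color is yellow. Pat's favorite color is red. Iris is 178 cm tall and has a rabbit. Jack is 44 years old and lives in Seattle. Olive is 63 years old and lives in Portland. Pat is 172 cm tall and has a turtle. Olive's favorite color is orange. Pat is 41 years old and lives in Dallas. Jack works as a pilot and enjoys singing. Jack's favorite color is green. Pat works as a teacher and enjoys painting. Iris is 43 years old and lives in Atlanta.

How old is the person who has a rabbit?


Person with rabbit is Iris, age 43

43


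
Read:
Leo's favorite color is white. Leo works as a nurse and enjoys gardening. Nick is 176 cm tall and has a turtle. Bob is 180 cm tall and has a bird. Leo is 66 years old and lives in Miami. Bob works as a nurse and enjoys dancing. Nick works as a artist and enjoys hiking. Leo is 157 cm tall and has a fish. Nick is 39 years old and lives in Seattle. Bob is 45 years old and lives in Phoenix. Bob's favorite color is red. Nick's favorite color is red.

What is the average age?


Sum=150, n=3, avg=50

50


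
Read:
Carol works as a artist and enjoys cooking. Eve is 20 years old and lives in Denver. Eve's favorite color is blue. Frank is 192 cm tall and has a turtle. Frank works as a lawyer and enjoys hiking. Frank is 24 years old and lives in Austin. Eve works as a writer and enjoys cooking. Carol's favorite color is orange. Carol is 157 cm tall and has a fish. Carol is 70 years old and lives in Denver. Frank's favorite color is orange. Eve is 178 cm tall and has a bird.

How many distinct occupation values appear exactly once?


Unique occupation values: 3

3


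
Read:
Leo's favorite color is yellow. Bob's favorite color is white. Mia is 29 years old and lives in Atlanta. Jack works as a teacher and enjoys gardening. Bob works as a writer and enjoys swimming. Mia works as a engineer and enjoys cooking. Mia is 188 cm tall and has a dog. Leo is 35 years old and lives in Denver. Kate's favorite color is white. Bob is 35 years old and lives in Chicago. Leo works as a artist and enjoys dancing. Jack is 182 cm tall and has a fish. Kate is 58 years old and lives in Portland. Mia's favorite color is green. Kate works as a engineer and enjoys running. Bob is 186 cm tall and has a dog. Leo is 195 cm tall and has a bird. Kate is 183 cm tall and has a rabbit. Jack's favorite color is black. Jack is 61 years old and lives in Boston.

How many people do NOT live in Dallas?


Not in Dallas: 5

5


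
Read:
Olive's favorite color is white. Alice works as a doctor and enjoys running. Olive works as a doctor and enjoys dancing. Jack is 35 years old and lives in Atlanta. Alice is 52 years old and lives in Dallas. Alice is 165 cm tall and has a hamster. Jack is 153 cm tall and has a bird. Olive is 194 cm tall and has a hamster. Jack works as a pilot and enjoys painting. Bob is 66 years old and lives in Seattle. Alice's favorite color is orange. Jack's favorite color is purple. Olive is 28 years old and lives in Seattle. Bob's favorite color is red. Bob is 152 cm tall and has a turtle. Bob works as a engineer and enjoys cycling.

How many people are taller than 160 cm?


Taller than 160: 2

2


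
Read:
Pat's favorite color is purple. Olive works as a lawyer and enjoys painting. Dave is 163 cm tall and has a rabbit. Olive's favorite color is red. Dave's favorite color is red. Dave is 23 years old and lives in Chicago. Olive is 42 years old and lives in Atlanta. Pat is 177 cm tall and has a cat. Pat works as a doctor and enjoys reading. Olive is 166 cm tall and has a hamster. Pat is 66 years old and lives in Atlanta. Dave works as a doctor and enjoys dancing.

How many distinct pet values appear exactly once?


Unique pet values: 3

3


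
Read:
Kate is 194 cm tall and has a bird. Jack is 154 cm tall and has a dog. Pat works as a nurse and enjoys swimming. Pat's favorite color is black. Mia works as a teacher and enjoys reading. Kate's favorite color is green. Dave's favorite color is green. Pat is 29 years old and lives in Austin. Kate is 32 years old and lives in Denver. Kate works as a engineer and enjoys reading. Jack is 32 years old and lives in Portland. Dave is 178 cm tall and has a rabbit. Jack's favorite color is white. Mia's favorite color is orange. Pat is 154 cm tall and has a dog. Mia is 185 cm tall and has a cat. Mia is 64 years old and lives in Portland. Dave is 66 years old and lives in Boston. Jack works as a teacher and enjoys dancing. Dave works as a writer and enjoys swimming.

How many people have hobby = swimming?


Count: 2

2


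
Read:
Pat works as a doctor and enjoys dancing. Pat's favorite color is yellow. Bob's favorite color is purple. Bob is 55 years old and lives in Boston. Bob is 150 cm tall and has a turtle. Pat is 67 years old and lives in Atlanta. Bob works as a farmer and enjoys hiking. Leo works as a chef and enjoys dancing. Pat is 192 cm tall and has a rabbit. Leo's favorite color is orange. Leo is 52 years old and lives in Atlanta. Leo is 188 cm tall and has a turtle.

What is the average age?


Sum=174, n=3, avg=58

58


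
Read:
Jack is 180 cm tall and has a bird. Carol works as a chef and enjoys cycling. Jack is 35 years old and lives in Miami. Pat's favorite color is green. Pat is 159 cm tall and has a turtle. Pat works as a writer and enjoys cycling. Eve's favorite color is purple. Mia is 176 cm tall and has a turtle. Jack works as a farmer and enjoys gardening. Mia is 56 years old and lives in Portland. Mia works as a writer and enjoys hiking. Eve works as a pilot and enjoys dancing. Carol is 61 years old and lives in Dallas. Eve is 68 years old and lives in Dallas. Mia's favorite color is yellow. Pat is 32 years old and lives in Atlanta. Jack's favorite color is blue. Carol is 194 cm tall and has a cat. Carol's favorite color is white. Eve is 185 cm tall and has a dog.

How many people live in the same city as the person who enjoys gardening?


Person with hobby gardening is Jack, city Miami. Count = 1

1


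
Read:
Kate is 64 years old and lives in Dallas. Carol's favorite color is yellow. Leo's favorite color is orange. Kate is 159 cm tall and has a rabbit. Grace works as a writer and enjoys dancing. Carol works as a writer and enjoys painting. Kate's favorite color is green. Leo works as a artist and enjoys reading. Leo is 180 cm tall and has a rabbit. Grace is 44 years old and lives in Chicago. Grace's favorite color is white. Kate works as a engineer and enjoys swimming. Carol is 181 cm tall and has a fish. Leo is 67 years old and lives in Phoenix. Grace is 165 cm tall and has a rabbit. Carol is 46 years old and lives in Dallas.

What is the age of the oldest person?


Oldest: Leo at 67

67


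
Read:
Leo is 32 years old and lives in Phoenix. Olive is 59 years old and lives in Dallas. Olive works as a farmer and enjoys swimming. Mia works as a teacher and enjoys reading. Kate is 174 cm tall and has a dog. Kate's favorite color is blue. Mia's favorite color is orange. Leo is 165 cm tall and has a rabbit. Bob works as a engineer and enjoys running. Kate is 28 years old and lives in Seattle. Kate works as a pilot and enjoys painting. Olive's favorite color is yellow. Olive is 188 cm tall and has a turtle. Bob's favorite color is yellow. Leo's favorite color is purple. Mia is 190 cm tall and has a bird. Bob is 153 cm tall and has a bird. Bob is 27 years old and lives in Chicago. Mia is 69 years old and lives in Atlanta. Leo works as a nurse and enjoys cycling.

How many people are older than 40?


Filter: 2

2


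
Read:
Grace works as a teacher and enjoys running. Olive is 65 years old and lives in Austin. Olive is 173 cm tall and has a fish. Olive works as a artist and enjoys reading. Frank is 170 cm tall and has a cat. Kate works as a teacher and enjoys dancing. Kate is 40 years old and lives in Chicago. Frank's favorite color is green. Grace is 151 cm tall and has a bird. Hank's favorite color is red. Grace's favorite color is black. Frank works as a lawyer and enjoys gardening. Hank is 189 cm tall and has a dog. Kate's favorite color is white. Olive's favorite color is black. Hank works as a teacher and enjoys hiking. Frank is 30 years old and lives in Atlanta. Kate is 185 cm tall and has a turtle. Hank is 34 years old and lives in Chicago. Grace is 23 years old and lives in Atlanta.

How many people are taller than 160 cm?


Taller than 160: 4

4


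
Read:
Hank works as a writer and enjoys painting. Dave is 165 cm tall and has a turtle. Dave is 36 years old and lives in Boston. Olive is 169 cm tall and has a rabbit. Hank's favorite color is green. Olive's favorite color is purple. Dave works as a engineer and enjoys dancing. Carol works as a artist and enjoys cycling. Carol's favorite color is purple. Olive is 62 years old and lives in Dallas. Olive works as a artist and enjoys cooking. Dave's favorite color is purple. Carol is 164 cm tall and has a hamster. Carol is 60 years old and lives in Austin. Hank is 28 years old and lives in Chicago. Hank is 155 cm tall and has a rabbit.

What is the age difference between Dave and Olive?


|36 - 62| = 26

26


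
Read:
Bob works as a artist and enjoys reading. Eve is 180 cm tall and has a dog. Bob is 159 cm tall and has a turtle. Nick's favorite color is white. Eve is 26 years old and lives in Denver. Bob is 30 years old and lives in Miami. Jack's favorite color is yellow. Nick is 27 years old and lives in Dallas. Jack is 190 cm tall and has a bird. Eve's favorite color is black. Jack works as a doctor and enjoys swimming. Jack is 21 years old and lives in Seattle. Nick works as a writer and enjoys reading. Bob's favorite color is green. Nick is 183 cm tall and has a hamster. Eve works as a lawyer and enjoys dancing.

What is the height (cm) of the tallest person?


Tallest: Jack at 190 cm

190


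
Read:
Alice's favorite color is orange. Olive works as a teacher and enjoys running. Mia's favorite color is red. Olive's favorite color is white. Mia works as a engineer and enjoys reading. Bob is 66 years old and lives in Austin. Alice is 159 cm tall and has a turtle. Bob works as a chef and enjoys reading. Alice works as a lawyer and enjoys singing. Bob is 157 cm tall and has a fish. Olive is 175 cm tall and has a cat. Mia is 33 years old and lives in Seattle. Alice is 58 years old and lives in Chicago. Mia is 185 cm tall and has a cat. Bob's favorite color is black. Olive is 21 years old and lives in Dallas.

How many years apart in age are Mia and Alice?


33 vs 58, diff = 25

25


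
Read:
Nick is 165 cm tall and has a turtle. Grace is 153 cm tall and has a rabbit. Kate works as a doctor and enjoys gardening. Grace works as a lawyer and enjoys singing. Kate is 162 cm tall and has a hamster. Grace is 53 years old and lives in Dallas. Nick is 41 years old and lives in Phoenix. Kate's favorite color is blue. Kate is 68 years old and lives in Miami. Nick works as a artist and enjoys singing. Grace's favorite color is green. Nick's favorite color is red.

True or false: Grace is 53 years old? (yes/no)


Grace is actually 53. yes

yes


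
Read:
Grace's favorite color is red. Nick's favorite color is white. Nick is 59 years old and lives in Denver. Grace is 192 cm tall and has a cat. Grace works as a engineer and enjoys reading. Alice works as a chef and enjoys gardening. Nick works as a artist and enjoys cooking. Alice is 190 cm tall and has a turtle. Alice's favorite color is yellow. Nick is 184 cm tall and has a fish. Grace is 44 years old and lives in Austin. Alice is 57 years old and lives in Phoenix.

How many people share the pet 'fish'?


Count: 1

1


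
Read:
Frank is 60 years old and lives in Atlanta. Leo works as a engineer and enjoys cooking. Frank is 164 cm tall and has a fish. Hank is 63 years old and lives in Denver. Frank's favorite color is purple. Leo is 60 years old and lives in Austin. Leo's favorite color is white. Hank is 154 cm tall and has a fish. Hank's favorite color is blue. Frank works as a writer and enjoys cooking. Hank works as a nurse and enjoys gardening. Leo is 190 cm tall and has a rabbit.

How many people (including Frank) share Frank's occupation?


Frank is a writer. Count = 1

1


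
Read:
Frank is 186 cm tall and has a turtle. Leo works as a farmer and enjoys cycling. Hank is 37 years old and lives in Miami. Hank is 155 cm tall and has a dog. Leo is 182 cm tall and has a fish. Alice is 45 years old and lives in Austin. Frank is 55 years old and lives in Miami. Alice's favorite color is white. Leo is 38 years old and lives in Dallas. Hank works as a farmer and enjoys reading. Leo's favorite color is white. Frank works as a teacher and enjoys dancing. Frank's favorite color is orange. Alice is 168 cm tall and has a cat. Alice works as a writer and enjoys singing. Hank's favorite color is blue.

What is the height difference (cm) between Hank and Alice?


|155 - 168| = 13

13


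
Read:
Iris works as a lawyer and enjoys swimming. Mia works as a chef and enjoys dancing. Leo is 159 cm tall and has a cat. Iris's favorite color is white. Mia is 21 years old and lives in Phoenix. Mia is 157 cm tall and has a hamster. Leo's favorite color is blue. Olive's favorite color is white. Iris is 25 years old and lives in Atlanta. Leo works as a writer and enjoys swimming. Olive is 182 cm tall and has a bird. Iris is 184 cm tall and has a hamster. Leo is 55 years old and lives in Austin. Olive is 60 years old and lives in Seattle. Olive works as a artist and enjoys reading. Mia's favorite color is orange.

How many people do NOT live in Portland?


Not in Portland: 4

4


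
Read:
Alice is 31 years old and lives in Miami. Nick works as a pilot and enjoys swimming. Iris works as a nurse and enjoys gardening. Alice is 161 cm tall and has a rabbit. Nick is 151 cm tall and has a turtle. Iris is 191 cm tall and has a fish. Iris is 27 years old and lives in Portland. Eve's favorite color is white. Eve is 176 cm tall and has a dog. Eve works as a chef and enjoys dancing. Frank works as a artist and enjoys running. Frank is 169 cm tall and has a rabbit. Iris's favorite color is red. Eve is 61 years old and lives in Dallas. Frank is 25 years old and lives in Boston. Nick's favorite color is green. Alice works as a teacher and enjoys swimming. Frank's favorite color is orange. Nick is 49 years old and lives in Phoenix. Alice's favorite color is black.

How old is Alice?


Alice is 31 years old

31


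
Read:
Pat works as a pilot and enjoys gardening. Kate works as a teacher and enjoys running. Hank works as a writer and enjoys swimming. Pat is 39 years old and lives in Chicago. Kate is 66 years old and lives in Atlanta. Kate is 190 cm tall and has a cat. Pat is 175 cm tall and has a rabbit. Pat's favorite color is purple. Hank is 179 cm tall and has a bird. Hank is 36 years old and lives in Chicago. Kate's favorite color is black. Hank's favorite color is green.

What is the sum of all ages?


36+66+39 = 141

141


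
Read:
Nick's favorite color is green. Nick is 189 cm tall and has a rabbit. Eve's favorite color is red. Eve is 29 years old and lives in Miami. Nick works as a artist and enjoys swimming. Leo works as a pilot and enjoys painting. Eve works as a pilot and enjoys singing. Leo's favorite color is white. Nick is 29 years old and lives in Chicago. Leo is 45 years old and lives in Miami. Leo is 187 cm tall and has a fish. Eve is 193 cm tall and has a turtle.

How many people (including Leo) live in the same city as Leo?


Leo lives in Miami. Count = 2

2


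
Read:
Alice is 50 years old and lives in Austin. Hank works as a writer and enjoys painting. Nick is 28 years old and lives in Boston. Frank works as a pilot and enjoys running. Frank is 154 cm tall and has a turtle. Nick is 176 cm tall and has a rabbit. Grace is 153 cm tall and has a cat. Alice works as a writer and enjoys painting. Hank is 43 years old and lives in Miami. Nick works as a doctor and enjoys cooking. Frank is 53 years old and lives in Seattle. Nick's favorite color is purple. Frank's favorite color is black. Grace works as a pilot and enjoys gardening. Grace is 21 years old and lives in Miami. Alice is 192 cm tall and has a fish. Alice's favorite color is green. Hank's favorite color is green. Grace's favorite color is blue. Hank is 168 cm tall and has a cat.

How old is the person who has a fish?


Person with fish is Alice, age 50

50


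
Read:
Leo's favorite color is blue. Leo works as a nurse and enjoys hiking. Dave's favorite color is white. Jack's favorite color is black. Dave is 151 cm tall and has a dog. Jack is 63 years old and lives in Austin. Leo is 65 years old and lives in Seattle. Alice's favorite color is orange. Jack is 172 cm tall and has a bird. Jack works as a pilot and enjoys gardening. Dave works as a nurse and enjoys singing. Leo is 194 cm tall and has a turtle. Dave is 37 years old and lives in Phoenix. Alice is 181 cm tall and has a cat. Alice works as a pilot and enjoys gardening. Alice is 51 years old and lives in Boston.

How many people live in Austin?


Count in Austin: 1

1


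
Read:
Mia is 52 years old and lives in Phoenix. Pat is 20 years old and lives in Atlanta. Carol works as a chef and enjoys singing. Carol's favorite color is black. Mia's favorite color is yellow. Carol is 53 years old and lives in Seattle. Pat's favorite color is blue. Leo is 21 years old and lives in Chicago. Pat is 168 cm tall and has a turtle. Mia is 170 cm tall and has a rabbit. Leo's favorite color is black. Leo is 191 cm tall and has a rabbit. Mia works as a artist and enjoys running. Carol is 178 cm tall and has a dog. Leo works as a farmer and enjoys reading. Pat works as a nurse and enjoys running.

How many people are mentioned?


People: Pat, Mia, Leo, Carol. Count = 4

4


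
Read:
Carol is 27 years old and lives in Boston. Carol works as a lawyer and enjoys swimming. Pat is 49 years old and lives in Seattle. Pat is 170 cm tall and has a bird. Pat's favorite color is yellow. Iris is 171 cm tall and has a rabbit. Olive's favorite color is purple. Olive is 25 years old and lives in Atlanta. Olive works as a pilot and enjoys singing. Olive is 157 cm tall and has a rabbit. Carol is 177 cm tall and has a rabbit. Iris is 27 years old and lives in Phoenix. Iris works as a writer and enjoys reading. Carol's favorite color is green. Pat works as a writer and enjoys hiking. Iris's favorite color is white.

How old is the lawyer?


The lawyer is Carol, age 27

27


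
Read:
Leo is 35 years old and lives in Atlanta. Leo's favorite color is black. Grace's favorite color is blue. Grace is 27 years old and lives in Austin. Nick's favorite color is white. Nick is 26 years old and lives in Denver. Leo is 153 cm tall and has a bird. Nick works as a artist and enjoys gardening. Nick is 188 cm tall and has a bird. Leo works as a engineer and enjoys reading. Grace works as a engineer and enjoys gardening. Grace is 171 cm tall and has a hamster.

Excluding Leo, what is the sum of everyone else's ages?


Sum (excluding Leo): 53

53


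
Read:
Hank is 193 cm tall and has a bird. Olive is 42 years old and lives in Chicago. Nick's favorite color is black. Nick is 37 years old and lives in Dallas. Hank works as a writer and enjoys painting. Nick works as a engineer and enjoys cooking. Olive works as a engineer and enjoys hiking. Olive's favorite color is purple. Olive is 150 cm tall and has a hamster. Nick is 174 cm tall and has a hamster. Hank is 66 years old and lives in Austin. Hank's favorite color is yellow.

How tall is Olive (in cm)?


Olive is 150 cm tall

150


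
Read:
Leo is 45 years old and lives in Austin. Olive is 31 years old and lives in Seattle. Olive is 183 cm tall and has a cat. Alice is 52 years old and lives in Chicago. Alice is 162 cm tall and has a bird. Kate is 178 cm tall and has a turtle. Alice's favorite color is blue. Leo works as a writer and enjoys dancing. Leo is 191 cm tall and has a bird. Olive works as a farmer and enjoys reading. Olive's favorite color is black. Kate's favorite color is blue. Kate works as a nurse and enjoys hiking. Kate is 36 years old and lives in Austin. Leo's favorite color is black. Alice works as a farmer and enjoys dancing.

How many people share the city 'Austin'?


Count: 2

2


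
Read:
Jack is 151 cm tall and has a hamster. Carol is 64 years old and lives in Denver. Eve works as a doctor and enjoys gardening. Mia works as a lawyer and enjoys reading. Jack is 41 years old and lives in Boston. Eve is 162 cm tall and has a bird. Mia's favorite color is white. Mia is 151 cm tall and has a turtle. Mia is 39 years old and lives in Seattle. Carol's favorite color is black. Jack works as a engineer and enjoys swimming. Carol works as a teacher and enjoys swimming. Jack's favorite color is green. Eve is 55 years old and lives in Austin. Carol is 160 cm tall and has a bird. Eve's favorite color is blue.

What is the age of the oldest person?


Oldest: Carol at 64

64


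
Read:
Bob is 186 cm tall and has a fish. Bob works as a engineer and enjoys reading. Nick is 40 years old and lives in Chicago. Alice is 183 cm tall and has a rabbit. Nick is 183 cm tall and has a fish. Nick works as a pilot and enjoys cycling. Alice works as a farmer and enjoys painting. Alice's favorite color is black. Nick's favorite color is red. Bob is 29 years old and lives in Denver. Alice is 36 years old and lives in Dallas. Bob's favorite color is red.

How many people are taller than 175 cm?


Taller than 175: 3

3


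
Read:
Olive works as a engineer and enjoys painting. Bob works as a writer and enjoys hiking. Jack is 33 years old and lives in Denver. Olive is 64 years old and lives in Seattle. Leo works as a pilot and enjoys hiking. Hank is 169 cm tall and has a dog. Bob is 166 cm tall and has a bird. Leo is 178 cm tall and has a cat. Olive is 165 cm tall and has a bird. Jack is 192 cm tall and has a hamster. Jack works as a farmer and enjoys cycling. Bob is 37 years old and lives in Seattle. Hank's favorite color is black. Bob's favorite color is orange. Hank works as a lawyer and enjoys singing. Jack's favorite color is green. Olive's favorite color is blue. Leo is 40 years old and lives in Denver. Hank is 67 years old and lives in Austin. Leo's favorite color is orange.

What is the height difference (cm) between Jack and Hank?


|192 - 169| = 23

23


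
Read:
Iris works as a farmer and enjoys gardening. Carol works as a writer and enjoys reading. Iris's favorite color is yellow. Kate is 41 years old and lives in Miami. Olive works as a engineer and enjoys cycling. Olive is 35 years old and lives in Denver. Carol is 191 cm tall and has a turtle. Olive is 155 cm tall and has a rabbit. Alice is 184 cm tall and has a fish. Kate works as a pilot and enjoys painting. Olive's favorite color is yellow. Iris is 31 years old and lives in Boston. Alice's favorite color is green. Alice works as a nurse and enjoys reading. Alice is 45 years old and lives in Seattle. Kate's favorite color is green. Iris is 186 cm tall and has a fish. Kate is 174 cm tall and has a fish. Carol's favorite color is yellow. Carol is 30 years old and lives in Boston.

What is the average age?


Sum=182, n=5, avg=36.4

36.4


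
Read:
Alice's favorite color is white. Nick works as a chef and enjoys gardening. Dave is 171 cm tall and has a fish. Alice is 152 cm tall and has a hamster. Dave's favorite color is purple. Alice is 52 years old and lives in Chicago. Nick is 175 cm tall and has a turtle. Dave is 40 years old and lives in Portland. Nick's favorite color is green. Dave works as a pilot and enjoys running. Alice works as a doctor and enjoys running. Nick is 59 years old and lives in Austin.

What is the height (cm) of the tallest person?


Tallest: Nick at 175 cm

175


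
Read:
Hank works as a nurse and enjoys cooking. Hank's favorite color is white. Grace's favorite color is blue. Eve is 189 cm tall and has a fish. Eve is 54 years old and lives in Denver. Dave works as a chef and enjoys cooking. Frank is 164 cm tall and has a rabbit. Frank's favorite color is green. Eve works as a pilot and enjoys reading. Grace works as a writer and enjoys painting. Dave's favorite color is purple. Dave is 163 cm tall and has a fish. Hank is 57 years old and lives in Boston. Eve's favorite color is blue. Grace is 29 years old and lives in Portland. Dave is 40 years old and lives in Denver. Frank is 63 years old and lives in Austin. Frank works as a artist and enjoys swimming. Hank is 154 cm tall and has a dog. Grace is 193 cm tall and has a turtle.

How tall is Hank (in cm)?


Hank is 154 cm tall

154


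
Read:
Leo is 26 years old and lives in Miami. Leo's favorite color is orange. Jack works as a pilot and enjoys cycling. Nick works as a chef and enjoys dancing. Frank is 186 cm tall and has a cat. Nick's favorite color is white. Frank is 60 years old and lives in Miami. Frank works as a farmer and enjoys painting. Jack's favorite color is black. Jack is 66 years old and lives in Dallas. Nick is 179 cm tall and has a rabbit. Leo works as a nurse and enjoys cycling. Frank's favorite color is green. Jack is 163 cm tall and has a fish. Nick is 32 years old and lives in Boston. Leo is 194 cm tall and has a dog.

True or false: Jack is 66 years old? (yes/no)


Jack is actually 66. yes

yes


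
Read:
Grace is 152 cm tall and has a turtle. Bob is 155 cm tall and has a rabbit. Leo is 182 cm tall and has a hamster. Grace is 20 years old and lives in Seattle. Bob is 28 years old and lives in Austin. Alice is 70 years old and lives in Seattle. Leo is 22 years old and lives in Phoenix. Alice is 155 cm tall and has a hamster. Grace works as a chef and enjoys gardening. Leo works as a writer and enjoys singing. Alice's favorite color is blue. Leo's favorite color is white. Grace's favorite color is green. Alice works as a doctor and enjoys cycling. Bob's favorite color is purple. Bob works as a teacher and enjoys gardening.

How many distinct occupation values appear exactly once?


Unique occupation values: 4

4


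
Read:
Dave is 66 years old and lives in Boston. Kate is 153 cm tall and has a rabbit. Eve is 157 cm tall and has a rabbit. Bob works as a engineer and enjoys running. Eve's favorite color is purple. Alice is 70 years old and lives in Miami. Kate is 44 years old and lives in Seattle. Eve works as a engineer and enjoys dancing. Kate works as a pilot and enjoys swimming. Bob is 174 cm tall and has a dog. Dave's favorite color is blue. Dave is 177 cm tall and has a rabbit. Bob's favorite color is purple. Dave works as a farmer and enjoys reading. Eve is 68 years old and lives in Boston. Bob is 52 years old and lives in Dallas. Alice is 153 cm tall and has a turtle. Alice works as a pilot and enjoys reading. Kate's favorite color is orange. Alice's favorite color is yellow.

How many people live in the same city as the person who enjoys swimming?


Person with hobby swimming is Kate, city Seattle. Count = 1

1


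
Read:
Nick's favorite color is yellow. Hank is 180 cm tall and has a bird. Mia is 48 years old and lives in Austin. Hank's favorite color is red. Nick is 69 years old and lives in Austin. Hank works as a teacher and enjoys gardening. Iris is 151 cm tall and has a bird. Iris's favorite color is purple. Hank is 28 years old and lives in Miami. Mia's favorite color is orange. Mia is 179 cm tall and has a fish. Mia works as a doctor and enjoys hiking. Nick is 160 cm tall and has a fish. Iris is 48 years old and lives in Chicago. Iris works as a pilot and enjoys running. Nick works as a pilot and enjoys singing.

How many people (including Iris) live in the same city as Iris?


Iris lives in Chicago. Count = 1

1
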